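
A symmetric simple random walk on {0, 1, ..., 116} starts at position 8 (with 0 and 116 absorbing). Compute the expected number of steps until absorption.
E[τ | X_0 = 8] = 864

Let v_k = E[τ | X_0 = k]. Boundary: v_0 = v_116 = 0. Recurrence: v_k = 1 + (v_{k-1} + v_{k+1})/2 for 1 ≤ k ≤ 115. The particular solution to v_k − (v_{k-1} + v_{k+1})/2 = 1 is v_k = −k^2. Adding homogeneous solution A + B k and matching boundaries gives v_k = k (116 − k). Substituting k = 8: v_8 = 8 · 108 = 864.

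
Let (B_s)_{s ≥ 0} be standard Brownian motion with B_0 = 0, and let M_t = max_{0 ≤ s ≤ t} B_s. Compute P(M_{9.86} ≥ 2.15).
P(M_{9.86} ≥ 2.15) = 2·P(B_{9.86} ≥ 2.15) = 2(1 − Φ(2.15/√9.86)) ≈ 0.4935

By the reflection principle for Brownian motion, P(M_t ≥ a) = 2 · P(B_t ≥ a) for a ≥ 0. Since B_t ~ N(0, t), P(B_t ≥ 2.15) = 1 − Φ(2.15/√t) = 1 − Φ(2.15/√9.86) = 1 − Φ(0.6847). So
  P(M_{9.86} ≥ 2.15) = 2(1 − Φ(0.6847)) ≈ 0.4935.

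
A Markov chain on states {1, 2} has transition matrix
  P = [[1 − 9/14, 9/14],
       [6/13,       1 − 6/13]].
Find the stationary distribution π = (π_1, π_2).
π_1 = 28/67, π_2 = 39/67

Solve πP = π with π_1 + π_2 = 1. From πP = π: π_1 · (1 − 9/14) + π_2 · 6/13 = π_1 ⇒ π_2 · 6/13 = π_1 · 9/14 ⇒ π_2/π_1 = (9/14)/(6/13) = 39/28. Together with π_1 + π_2 = 1:
  π_1 = (6/13)/(9/14 + 6/13) = (6/13)/(201/182) = 28/67,
  π_2 = (9/14)/(9/14 + 6/13) = (9/14)/(201/182) = 39/67.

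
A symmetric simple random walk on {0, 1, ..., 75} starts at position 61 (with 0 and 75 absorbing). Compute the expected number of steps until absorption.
E[τ | X_0 = 61] = 854

Let v_k = E[τ | X_0 = k]. Boundary: v_0 = v_75 = 0. Recurrence: v_k = 1 + (v_{k-1} + v_{k+1})/2 for 1 ≤ k ≤ 74. The particular solution to v_k − (v_{k-1} + v_{k+1})/2 = 1 is v_k = −k^2. Adding homogeneous solution A + B k and matching boundaries gives v_k = k (75 − k). Substituting k = 61: v_61 = 61 · 14 = 854.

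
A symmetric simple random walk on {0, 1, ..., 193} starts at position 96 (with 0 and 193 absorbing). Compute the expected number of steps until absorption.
E[τ | X_0 = 96] = 9312

Let v_k = E[τ | X_0 = k]. Boundary: v_0 = v_193 = 0. Recurrence: v_k = 1 + (v_{k-1} + v_{k+1})/2 for 1 ≤ k ≤ 192. The particular solution to v_k − (v_{k-1} + v_{k+1})/2 = 1 is v_k = −k^2. Adding homogeneous solution A + B k and matching boundaries gives v_k = k (193 − k). Substituting k = 96: v_96 = 96 · 97 = 9312.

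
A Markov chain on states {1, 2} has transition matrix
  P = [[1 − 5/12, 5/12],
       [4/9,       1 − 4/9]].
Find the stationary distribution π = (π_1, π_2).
π_1 = 16/31, π_2 = 15/31

Solve πP = π with π_1 + π_2 = 1. From πP = π: π_1 · (1 − 5/12) + π_2 · 4/9 = π_1 ⇒ π_2 · 4/9 = π_1 · 5/12 ⇒ π_2/π_1 = (5/12)/(4/9) = 15/16. Together with π_1 + π_2 = 1:
  π_1 = (4/9)/(5/12 + 4/9) = (4/9)/(31/36) = 16/31,
  π_2 = (5/12)/(5/12 + 4/9) = (5/12)/(31/36) = 15/31.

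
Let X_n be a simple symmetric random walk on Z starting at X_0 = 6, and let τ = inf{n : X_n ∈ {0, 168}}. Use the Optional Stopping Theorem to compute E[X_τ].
E[X_τ] = 6

X_n is a martingale and τ is a bounded-mean stopping time (indeed τ is finite a.s. with bounded expectation since the walk is in a bounded region). By the OST, E[X_τ] = E[X_0] = 6. Equivalently: E[X_τ] = 168 · P(hit 168 first) + 0 · P(hit 0 first) = 168 · (6/168) = 6.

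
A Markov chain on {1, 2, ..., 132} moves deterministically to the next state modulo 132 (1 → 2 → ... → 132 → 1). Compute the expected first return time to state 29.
E[T_29 | X_0 = 29] = 132

The chain cycles deterministically, so starting at state 29 it returns in exactly 132 steps. Equivalently, the stationary distribution is uniform π_j = 1/132 for every state j, so by Kac's formula E[T_29] = 1/π_29 = 132.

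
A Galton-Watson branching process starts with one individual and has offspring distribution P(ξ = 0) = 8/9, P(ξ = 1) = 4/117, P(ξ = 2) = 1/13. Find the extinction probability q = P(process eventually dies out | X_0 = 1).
q = 1

Mean offspring μ = 0·8/9 + 1·4/117 + 2·1/13 = 22/117 ≤ 1. For μ ≤ 1 with offspring not concentrated at 1, the Galton-Watson process goes extinct almost surely, so q = 1.
(Algebraic check: The pgf is f(s) = 8/9 + 4/117·s + 1/13·s². The extinction probability q is the smallest fixed point of f in [0, 1]. Setting s = f(s):
  1/13·s² + (4/117 − 1)·s + 8/9 = 0
  1/13·s² − (8/9 + 1/13)·s + 8/9 = 0
which factors as (s − 1)·(1/13·s − 8/9) = 0, giving roots s = 1 and s = (8/9)/(1/13) = 104/9. Since 104/9 ≥ 1, the smallest root in [0, 1] is s = 1.)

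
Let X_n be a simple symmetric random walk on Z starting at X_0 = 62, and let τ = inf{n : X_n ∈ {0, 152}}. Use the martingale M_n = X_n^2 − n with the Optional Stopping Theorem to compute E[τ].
E[τ] = 5580

M_n = X_n^2 − n is a martingale (since E[X_{n+1}^2 | F_n] = X_n^2 + 1). By OST (τ has finite mean in a bounded region), E[M_τ] = E[M_0] = X_0^2 − 0 = 62^2 = 3844. Also E[M_τ] = E[X_τ^2] − E[τ]. The walk exits at 0 or 152, with P(hit 152 first) = 62/152, so E[X_τ^2] = 152^2 · 62/152 + 0 = 9424. Thus E[τ] = E[X_τ^2] − E[M_τ] = 9424 − 3844 = 5580 = 62(152 − 62) = 5580.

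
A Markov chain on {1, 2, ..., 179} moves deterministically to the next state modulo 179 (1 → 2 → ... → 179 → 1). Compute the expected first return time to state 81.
E[T_81 | X_0 = 81] = 179

The chain cycles deterministically, so starting at state 81 it returns in exactly 179 steps. Equivalently, the stationary distribution is uniform π_j = 1/179 for every state j, so by Kac's formula E[T_81] = 1/π_81 = 179.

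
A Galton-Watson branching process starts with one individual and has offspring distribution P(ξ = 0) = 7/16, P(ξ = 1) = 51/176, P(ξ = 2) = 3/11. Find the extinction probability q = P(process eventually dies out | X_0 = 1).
q = 1

Mean offspring μ = 0·7/16 + 1·51/176 + 2·3/11 = 147/176 ≤ 1. For μ ≤ 1 with offspring not concentrated at 1, the Galton-Watson process goes extinct almost surely, so q = 1.
(Algebraic check: The pgf is f(s) = 7/16 + 51/176·s + 3/11·s². The extinction probability q is the smallest fixed point of f in [0, 1]. Setting s = f(s):
  3/11·s² + (51/176 − 1)·s + 7/16 = 0
  3/11·s² − (7/16 + 3/11)·s + 7/16 = 0
which factors as (s − 1)·(3/11·s − 7/16) = 0, giving roots s = 1 and s = (7/16)/(3/11) = 77/48. Since 77/48 ≥ 1, the smallest root in [0, 1] is s = 1.)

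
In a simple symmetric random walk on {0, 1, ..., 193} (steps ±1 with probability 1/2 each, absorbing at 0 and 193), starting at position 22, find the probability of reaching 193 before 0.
P(hit 193 before 0) = 22/193

Let u_k = P(hit 193 before 0 | start at k). Then u_0 = 0, u_193 = 1, and u_k = u_{k-1}/2 + u_{k+1}/2 for 1 ≤ k ≤ 192. This harmonic recurrence is solved by u_k = k/193, giving u_22 = 22/193.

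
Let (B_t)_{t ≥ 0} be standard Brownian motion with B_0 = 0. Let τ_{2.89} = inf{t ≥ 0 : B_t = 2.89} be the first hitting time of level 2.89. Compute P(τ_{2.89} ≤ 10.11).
P(τ_{2.89} ≤ 10.11) = 2(1 − Φ(2.89/√10.11)) = 2(1 − Φ(0.9089)) ≈ 0.3634

By the reflection principle for standard BM, P(τ_b ≤ t) = 2 · P(B_t ≥ b). Since B_t ~ N(0, t), P(B_t ≥ 2.89) = 1 − Φ(2.89/√t) = 1 − Φ(2.89/√10.11) = 1 − Φ(0.9089) ≈ 0.18170. Doubling: P(τ_{2.89} ≤ 10.11) ≈ 2 · 0.18170 = 0.36340 ≈ 0.3634.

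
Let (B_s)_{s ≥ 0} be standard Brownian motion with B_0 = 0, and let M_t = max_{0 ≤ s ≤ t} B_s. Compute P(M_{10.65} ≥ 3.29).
P(M_{10.65} ≥ 3.29) = 2·P(B_{10.65} ≥ 3.29) = 2(1 − Φ(3.29/√10.65)) ≈ 0.3134

By the reflection principle for Brownian motion, P(M_t ≥ a) = 2 · P(B_t ≥ a) for a ≥ 0. Since B_t ~ N(0, t), P(B_t ≥ 3.29) = 1 − Φ(3.29/√t) = 1 − Φ(3.29/√10.65) = 1 − Φ(1.0081). So
  P(M_{10.65} ≥ 3.29) = 2(1 − Φ(1.0081)) ≈ 0.3134.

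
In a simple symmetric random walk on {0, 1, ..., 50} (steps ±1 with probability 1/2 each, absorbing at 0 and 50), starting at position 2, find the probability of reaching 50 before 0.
P(hit 50 before 0) = 2/50 = 1/25

Let u_k = P(hit 50 before 0 | start at k). Then u_0 = 0, u_50 = 1, and u_k = u_{k-1}/2 + u_{k+1}/2 for 1 ≤ k ≤ 49. This harmonic recurrence is solved by u_k = k/50, giving u_2 = 2/50 = 1/25.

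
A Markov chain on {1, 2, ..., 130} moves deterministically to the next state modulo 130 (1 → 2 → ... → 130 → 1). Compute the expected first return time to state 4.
E[T_4 | X_0 = 4] = 130

The chain cycles deterministically, so starting at state 4 it returns in exactly 130 steps. Equivalently, the stationary distribution is uniform π_j = 1/130 for every state j, so by Kac's formula E[T_4] = 1/π_4 = 130.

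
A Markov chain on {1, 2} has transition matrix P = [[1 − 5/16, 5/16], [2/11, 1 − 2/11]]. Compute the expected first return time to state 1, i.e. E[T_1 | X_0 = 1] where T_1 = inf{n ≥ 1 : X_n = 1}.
E[T_1 | X_0 = 1] = 1/π_1 = 87/32

For an irreducible recurrent Markov chain with stationary distribution π, E[T_i | X_0 = i] = 1/π_i (Kac's formula). Here π_1 = (2/11)/(5/16 + 2/11) = (2/11)/(87/176) = 32/87, so E[T_1 | X_0 = 1] = 1/π_1 = (5/16 + 2/11)/(2/11) = (87/176)/(2/11) = 87/32.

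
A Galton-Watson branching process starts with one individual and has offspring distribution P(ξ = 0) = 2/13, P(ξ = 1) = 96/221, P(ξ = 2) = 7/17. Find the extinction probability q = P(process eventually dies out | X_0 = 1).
q = 34/91

The pgf is f(s) = 2/13 + 96/221·s + 7/17·s². The extinction probability q is the smallest fixed point of f in [0, 1]. Setting s = f(s):
  7/17·s² + (96/221 − 1)·s + 2/13 = 0
  7/17·s² − (2/13 + 7/17)·s + 2/13 = 0
which factors as (s − 1)·(7/17·s − 2/13) = 0, giving roots s = 1 and s = (2/13)/(7/17) = 34/91.
Mean offspring μ = 96/221 + 2·7/17 = 278/221 > 1 (supercritical), so q < 1. The extinction probability is the smaller root: q = (2/13)/(7/17) = 34/91.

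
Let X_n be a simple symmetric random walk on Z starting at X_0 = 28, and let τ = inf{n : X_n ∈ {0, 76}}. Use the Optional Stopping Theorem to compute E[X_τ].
E[X_τ] = 28

X_n is a martingale and τ is a bounded-mean stopping time (indeed τ is finite a.s. with bounded expectation since the walk is in a bounded region). By the OST, E[X_τ] = E[X_0] = 28. Equivalently: E[X_τ] = 76 · P(hit 76 first) + 0 · P(hit 0 first) = 76 · (28/76) = 28.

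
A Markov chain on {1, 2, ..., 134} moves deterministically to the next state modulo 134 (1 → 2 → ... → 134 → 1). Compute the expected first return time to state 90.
E[T_90 | X_0 = 90] = 134

The chain cycles deterministically, so starting at state 90 it returns in exactly 134 steps. Equivalently, the stationary distribution is uniform π_j = 1/134 for every state j, so by Kac's formula E[T_90] = 1/π_90 = 134.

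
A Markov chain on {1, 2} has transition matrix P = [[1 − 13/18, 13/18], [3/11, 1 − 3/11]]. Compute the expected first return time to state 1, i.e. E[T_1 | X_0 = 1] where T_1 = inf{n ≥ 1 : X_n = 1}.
E[T_1 | X_0 = 1] = 1/π_1 = 197/54

For an irreducible recurrent Markov chain with stationary distribution π, E[T_i | X_0 = i] = 1/π_i (Kac's formula). Here π_1 = (3/11)/(13/18 + 3/11) = (3/11)/(197/198) = 54/197, so E[T_1 | X_0 = 1] = 1/π_1 = (13/18 + 3/11)/(3/11) = (197/198)/(3/11) = 197/54.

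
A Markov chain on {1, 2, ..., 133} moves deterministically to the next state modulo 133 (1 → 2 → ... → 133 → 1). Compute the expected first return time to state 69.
E[T_69 | X_0 = 69] = 133

The chain cycles deterministically, so starting at state 69 it returns in exactly 133 steps. Equivalently, the stationary distribution is uniform π_j = 1/133 for every state j, so by Kac's formula E[T_69] = 1/π_69 = 133.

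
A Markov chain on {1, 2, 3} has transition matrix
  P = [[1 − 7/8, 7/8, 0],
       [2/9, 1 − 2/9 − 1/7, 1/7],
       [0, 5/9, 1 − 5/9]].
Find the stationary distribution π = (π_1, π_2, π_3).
π = (20/119, 45/68, 81/476)

This is a birth-death chain on three states, which satisfies detailed balance: π_1 · P_{12} = π_2 · P_{21} and π_2 · P_{23} = π_3 · P_{32}.
From π_1 · 7/8 = π_2 · 2/9: π_2/π_1 = (7/8)/(2/9) = 63/16.
From π_2 · 1/7 = π_3 · 5/9: π_3/π_2 = (1/7)/(5/9) = 9/35.
Take π_1 proportional to 1; then unnormalized π = (1, 63/16, 81/80). Normalize by dividing by the sum 119/20:
  π = (20/119, 45/68, 81/476).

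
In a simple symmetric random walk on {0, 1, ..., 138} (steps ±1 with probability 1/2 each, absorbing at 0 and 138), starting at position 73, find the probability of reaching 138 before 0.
P(hit 138 before 0) = 73/138

Let u_k = P(hit 138 before 0 | start at k). Then u_0 = 0, u_138 = 1, and u_k = u_{k-1}/2 + u_{k+1}/2 for 1 ≤ k ≤ 137. This harmonic recurrence is solved by u_k = k/138, giving u_73 = 73/138.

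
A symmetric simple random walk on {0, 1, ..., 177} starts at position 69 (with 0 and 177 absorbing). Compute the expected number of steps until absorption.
E[τ | X_0 = 69] = 7452

Let v_k = E[τ | X_0 = k]. Boundary: v_0 = v_177 = 0. Recurrence: v_k = 1 + (v_{k-1} + v_{k+1})/2 for 1 ≤ k ≤ 176. The particular solution to v_k − (v_{k-1} + v_{k+1})/2 = 1 is v_k = −k^2. Adding homogeneous solution A + B k and matching boundaries gives v_k = k (177 − k). Substituting k = 69: v_69 = 69 · 108 = 7452.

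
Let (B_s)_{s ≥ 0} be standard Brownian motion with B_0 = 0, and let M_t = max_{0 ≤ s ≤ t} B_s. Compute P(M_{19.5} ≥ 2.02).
P(M_{19.5} ≥ 2.02) = 2·P(B_{19.5} ≥ 2.02) = 2(1 − Φ(2.02/√19.5)) ≈ 0.6474

By the reflection principle for Brownian motion, P(M_t ≥ a) = 2 · P(B_t ≥ a) for a ≥ 0. Since B_t ~ N(0, t), P(B_t ≥ 2.02) = 1 − Φ(2.02/√t) = 1 − Φ(2.02/√19.5) = 1 − Φ(0.4574). So
  P(M_{19.5} ≥ 2.02) = 2(1 − Φ(0.4574)) ≈ 0.6474.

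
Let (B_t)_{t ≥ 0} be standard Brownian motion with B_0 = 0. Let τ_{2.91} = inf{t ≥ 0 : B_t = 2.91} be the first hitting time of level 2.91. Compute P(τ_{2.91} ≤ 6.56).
P(τ_{2.91} ≤ 6.56) = 2(1 − Φ(2.91/√6.56)) = 2(1 − Φ(1.1362)) ≈ 0.2559

By the reflection principle for standard BM, P(τ_b ≤ t) = 2 · P(B_t ≥ b). Since B_t ~ N(0, t), P(B_t ≥ 2.91) = 1 − Φ(2.91/√t) = 1 − Φ(2.91/√6.56) = 1 − Φ(1.1362) ≈ 0.12794. Doubling: P(τ_{2.91} ≤ 6.56) ≈ 2 · 0.12794 = 0.25588 ≈ 0.2559.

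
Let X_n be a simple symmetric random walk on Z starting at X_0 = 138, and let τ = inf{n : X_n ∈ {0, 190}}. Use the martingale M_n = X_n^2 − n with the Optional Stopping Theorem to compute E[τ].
E[τ] = 7176

M_n = X_n^2 − n is a martingale (since E[X_{n+1}^2 | F_n] = X_n^2 + 1). By OST (τ has finite mean in a bounded region), E[M_τ] = E[M_0] = X_0^2 − 0 = 138^2 = 19044. Also E[M_τ] = E[X_τ^2] − E[τ]. The walk exits at 0 or 190, with P(hit 190 first) = 138/190, so E[X_τ^2] = 190^2 · 138/190 + 0 = 26220. Thus E[τ] = E[X_τ^2] − E[M_τ] = 26220 − 19044 = 7176 = 138(190 − 138) = 7176.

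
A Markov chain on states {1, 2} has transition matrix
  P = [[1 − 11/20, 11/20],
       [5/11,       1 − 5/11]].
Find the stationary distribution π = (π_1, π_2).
π_1 = 100/221, π_2 = 121/221

Solve πP = π with π_1 + π_2 = 1. From πP = π: π_1 · (1 − 11/20) + π_2 · 5/11 = π_1 ⇒ π_2 · 5/11 = π_1 · 11/20 ⇒ π_2/π_1 = (11/20)/(5/11) = 121/100. Together with π_1 + π_2 = 1:
  π_1 = (5/11)/(11/20 + 5/11) = (5/11)/(221/220) = 100/221,
  π_2 = (11/20)/(11/20 + 5/11) = (11/20)/(221/220) = 121/221.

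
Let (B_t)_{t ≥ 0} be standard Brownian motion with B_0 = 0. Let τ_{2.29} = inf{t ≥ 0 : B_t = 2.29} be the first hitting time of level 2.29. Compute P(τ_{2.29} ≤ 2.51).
P(τ_{2.29} ≤ 2.51) = 2(1 − Φ(2.29/√2.51)) = 2(1 − Φ(1.4454)) ≈ 0.1483

By the reflection principle for standard BM, P(τ_b ≤ t) = 2 · P(B_t ≥ b). Since B_t ~ N(0, t), P(B_t ≥ 2.29) = 1 − Φ(2.29/√t) = 1 − Φ(2.29/√2.51) = 1 − Φ(1.4454) ≈ 0.07417. Doubling: P(τ_{2.29} ≤ 2.51) ≈ 2 · 0.07417 = 0.14834 ≈ 0.1483.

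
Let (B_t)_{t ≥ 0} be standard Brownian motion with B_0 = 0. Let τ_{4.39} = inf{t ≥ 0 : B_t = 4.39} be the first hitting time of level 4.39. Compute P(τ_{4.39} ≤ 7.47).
P(τ_{4.39} ≤ 7.47) = 2(1 − Φ(4.39/√7.47)) = 2(1 − Φ(1.6062)) ≈ 0.1082

By the reflection principle for standard BM, P(τ_b ≤ t) = 2 · P(B_t ≥ b). Since B_t ~ N(0, t), P(B_t ≥ 4.39) = 1 − Φ(4.39/√t) = 1 − Φ(4.39/√7.47) = 1 − Φ(1.6062) ≈ 0.05411. Doubling: P(τ_{4.39} ≤ 7.47) ≈ 2 · 0.05411 = 0.10822 ≈ 0.1082.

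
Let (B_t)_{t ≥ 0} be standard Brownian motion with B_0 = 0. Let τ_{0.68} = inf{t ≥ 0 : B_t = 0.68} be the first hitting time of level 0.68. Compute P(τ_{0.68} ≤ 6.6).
P(τ_{0.68} ≤ 6.6) = 2(1 − Φ(0.68/√6.6)) = 2(1 − Φ(0.2647)) ≈ 0.7912

By the reflection principle for standard BM, P(τ_b ≤ t) = 2 · P(B_t ≥ b). Since B_t ~ N(0, t), P(B_t ≥ 0.68) = 1 − Φ(0.68/√t) = 1 − Φ(0.68/√6.6) = 1 − Φ(0.2647) ≈ 0.39562. Doubling: P(τ_{0.68} ≤ 6.6) ≈ 2 · 0.39562 = 0.79124 ≈ 0.7912.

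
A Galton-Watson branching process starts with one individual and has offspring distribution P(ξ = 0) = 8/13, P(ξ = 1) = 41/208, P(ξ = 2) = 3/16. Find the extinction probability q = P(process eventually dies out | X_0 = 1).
q = 1

Mean offspring μ = 0·8/13 + 1·41/208 + 2·3/16 = 119/208 ≤ 1. For μ ≤ 1 with offspring not concentrated at 1, the Galton-Watson process goes extinct almost surely, so q = 1.
(Algebraic check: The pgf is f(s) = 8/13 + 41/208·s + 3/16·s². The extinction probability q is the smallest fixed point of f in [0, 1]. Setting s = f(s):
  3/16·s² + (41/208 − 1)·s + 8/13 = 0
  3/16·s² − (8/13 + 3/16)·s + 8/13 = 0
which factors as (s − 1)·(3/16·s − 8/13) = 0, giving roots s = 1 and s = (8/13)/(3/16) = 128/39. Since 128/39 ≥ 1, the smallest root in [0, 1] is s = 1.)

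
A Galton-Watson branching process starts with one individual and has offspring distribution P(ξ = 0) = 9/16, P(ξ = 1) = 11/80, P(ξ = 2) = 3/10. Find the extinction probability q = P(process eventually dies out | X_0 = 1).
q = 1

Mean offspring μ = 0·9/16 + 1·11/80 + 2·3/10 = 59/80 ≤ 1. For μ ≤ 1 with offspring not concentrated at 1, the Galton-Watson process goes extinct almost surely, so q = 1.
(Algebraic check: The pgf is f(s) = 9/16 + 11/80·s + 3/10·s². The extinction probability q is the smallest fixed point of f in [0, 1]. Setting s = f(s):
  3/10·s² + (11/80 − 1)·s + 9/16 = 0
  3/10·s² − (9/16 + 3/10)·s + 9/16 = 0
which factors as (s − 1)·(3/10·s − 9/16) = 0, giving roots s = 1 and s = (9/16)/(3/10) = 15/8. Since 15/8 ≥ 1, the smallest root in [0, 1] is s = 1.)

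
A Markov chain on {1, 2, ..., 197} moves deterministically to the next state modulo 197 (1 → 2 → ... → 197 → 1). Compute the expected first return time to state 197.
E[T_197 | X_0 = 197] = 197

The chain cycles deterministically, so starting at state 197 it returns in exactly 197 steps. Equivalently, the stationary distribution is uniform π_j = 1/197 for every state j, so by Kac's formula E[T_197] = 1/π_197 = 197.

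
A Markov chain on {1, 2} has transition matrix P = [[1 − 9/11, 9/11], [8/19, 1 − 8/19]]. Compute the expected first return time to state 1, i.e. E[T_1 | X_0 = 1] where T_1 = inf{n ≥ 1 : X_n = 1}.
E[T_1 | X_0 = 1] = 1/π_1 = 259/88

For an irreducible recurrent Markov chain with stationary distribution π, E[T_i | X_0 = i] = 1/π_i (Kac's formula). Here π_1 = (8/19)/(9/11 + 8/19) = (8/19)/(259/209) = 88/259, so E[T_1 | X_0 = 1] = 1/π_1 = (9/11 + 8/19)/(8/19) = (259/209)/(8/19) = 259/88.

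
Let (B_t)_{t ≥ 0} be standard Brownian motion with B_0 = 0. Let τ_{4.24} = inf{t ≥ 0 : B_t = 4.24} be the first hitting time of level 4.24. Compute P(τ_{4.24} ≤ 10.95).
P(τ_{4.24} ≤ 10.95) = 2(1 − Φ(4.24/√10.95)) = 2(1 − Φ(1.2813)) ≈ 0.2001

By the reflection principle for standard BM, P(τ_b ≤ t) = 2 · P(B_t ≥ b). Since B_t ~ N(0, t), P(B_t ≥ 4.24) = 1 − Φ(4.24/√t) = 1 − Φ(4.24/√10.95) = 1 − Φ(1.2813) ≈ 0.10004. Doubling: P(τ_{4.24} ≤ 10.95) ≈ 2 · 0.10004 = 0.20008 ≈ 0.2001.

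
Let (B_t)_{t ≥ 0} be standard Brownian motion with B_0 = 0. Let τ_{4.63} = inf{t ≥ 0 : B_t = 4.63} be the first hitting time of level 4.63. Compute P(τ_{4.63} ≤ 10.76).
P(τ_{4.63} ≤ 10.76) = 2(1 − Φ(4.63/√10.76)) = 2(1 − Φ(1.4115)) ≈ 0.1581

By the reflection principle for standard BM, P(τ_b ≤ t) = 2 · P(B_t ≥ b). Since B_t ~ N(0, t), P(B_t ≥ 4.63) = 1 − Φ(4.63/√t) = 1 − Φ(4.63/√10.76) = 1 − Φ(1.4115) ≈ 0.07905. Doubling: P(τ_{4.63} ≤ 10.76) ≈ 2 · 0.07905 = 0.15810 ≈ 0.1581.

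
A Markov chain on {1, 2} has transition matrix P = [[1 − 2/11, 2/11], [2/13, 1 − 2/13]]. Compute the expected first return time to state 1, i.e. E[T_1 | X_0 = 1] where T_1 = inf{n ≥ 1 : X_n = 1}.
E[T_1 | X_0 = 1] = 1/π_1 = 24/11

For an irreducible recurrent Markov chain with stationary distribution π, E[T_i | X_0 = i] = 1/π_i (Kac's formula). Here π_1 = (2/13)/(2/11 + 2/13) = (2/13)/(48/143) = 11/24, so E[T_1 | X_0 = 1] = 1/π_1 = (2/11 + 2/13)/(2/13) = (48/143)/(2/13) = 24/11.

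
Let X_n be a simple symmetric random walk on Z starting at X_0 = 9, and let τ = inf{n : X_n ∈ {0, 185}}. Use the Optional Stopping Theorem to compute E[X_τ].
E[X_τ] = 9

X_n is a martingale and τ is a bounded-mean stopping time (indeed τ is finite a.s. with bounded expectation since the walk is in a bounded region). By the OST, E[X_τ] = E[X_0] = 9. Equivalently: E[X_τ] = 185 · P(hit 185 first) + 0 · P(hit 0 first) = 185 · (9/185) = 9.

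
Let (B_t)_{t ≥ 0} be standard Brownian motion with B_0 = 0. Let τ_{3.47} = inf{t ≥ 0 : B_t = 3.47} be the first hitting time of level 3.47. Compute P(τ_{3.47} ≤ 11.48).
P(τ_{3.47} ≤ 11.48) = 2(1 − Φ(3.47/√11.48)) = 2(1 − Φ(1.0241)) ≈ 0.3058

By the reflection principle for standard BM, P(τ_b ≤ t) = 2 · P(B_t ≥ b). Since B_t ~ N(0, t), P(B_t ≥ 3.47) = 1 − Φ(3.47/√t) = 1 − Φ(3.47/√11.48) = 1 − Φ(1.0241) ≈ 0.15289. Doubling: P(τ_{3.47} ≤ 11.48) ≈ 2 · 0.15289 = 0.30578 ≈ 0.3058.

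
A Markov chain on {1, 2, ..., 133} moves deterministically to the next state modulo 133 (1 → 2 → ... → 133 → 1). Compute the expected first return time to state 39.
E[T_39 | X_0 = 39] = 133

The chain cycles deterministically, so starting at state 39 it returns in exactly 133 steps. Equivalently, the stationary distribution is uniform π_j = 1/133 for every state j, so by Kac's formula E[T_39] = 1/π_39 = 133.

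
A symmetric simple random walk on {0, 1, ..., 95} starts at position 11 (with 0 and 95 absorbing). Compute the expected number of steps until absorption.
E[τ | X_0 = 11] = 924

Let v_k = E[τ | X_0 = k]. Boundary: v_0 = v_95 = 0. Recurrence: v_k = 1 + (v_{k-1} + v_{k+1})/2 for 1 ≤ k ≤ 94. The particular solution to v_k − (v_{k-1} + v_{k+1})/2 = 1 is v_k = −k^2. Adding homogeneous solution A + B k and matching boundaries gives v_k = k (95 − k). Substituting k = 11: v_11 = 11 · 84 = 924.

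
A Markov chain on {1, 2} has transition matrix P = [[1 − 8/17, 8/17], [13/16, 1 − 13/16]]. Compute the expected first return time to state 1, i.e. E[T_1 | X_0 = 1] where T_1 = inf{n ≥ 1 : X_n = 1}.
E[T_1 | X_0 = 1] = 1/π_1 = 349/221

For an irreducible recurrent Markov chain with stationary distribution π, E[T_i | X_0 = i] = 1/π_i (Kac's formula). Here π_1 = (13/16)/(8/17 + 13/16) = (13/16)/(349/272) = 221/349, so E[T_1 | X_0 = 1] = 1/π_1 = (8/17 + 13/16)/(13/16) = (349/272)/(13/16) = 349/221.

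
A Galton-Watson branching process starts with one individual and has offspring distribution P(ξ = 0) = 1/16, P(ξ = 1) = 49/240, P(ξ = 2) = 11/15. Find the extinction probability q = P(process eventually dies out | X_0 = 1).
q = 15/176

The pgf is f(s) = 1/16 + 49/240·s + 11/15·s². The extinction probability q is the smallest fixed point of f in [0, 1]. Setting s = f(s):
  11/15·s² + (49/240 − 1)·s + 1/16 = 0
  11/15·s² − (1/16 + 11/15)·s + 1/16 = 0
which factors as (s − 1)·(11/15·s − 1/16) = 0, giving roots s = 1 and s = (1/16)/(11/15) = 15/176.
Mean offspring μ = 49/240 + 2·11/15 = 401/240 > 1 (supercritical), so q < 1. The extinction probability is the smaller root: q = (1/16)/(11/15) = 15/176.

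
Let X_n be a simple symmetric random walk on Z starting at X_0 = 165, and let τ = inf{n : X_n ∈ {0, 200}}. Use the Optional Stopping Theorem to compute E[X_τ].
E[X_τ] = 165

X_n is a martingale and τ is a bounded-mean stopping time (indeed τ is finite a.s. with bounded expectation since the walk is in a bounded region). By the OST, E[X_τ] = E[X_0] = 165. Equivalently: E[X_τ] = 200 · P(hit 200 first) + 0 · P(hit 0 first) = 200 · (165/200) = 165.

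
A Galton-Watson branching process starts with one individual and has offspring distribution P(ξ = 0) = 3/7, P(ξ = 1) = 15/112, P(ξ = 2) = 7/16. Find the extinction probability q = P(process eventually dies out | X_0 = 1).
q = 48/49

The pgf is f(s) = 3/7 + 15/112·s + 7/16·s². The extinction probability q is the smallest fixed point of f in [0, 1]. Setting s = f(s):
  7/16·s² + (15/112 − 1)·s + 3/7 = 0
  7/16·s² − (3/7 + 7/16)·s + 3/7 = 0
which factors as (s − 1)·(7/16·s − 3/7) = 0, giving roots s = 1 and s = (3/7)/(7/16) = 48/49.
Mean offspring μ = 15/112 + 2·7/16 = 113/112 > 1 (supercritical), so q < 1. The extinction probability is the smaller root: q = (3/7)/(7/16) = 48/49.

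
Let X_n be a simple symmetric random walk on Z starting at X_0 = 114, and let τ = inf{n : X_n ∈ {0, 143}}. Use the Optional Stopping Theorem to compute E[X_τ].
E[X_τ] = 114

X_n is a martingale and τ is a bounded-mean stopping time (indeed τ is finite a.s. with bounded expectation since the walk is in a bounded region). By the OST, E[X_τ] = E[X_0] = 114. Equivalently: E[X_τ] = 143 · P(hit 143 first) + 0 · P(hit 0 first) = 143 · (114/143) = 114.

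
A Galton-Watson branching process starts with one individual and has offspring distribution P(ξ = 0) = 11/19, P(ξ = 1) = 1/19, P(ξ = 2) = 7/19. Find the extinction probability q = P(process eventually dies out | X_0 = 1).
q = 1

Mean offspring μ = 0·11/19 + 1·1/19 + 2·7/19 = 15/19 ≤ 1. For μ ≤ 1 with offspring not concentrated at 1, the Galton-Watson process goes extinct almost surely, so q = 1.
(Algebraic check: The pgf is f(s) = 11/19 + 1/19·s + 7/19·s². The extinction probability q is the smallest fixed point of f in [0, 1]. Setting s = f(s):
  7/19·s² + (1/19 − 1)·s + 11/19 = 0
  7/19·s² − (11/19 + 7/19)·s + 11/19 = 0
which factors as (s − 1)·(7/19·s − 11/19) = 0, giving roots s = 1 and s = (11/19)/(7/19) = 11/7. Since 11/7 ≥ 1, the smallest root in [0, 1] is s = 1.)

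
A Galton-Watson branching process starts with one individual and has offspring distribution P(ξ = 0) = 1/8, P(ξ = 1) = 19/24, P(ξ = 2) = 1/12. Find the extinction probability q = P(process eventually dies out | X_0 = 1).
q = 1

Mean offspring μ = 0·1/8 + 1·19/24 + 2·1/12 = 23/24 ≤ 1. For μ ≤ 1 with offspring not concentrated at 1, the Galton-Watson process goes extinct almost surely, so q = 1.
(Algebraic check: The pgf is f(s) = 1/8 + 19/24·s + 1/12·s². The extinction probability q is the smallest fixed point of f in [0, 1]. Setting s = f(s):
  1/12·s² + (19/24 − 1)·s + 1/8 = 0
  1/12·s² − (1/8 + 1/12)·s + 1/8 = 0
which factors as (s − 1)·(1/12·s − 1/8) = 0, giving roots s = 1 and s = (1/8)/(1/12) = 3/2. Since 3/2 ≥ 1, the smallest root in [0, 1] is s = 1.)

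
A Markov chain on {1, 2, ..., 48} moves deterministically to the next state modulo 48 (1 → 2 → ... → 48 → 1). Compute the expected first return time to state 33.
E[T_33 | X_0 = 33] = 48

The chain cycles deterministically, so starting at state 33 it returns in exactly 48 steps. Equivalently, the stationary distribution is uniform π_j = 1/48 for every state j, so by Kac's formula E[T_33] = 1/π_33 = 48.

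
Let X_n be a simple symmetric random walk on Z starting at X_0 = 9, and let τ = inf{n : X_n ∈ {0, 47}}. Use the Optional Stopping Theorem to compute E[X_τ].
E[X_τ] = 9

X_n is a martingale and τ is a bounded-mean stopping time (indeed τ is finite a.s. with bounded expectation since the walk is in a bounded region). By the OST, E[X_τ] = E[X_0] = 9. Equivalently: E[X_τ] = 47 · P(hit 47 first) + 0 · P(hit 0 first) = 47 · (9/47) = 9.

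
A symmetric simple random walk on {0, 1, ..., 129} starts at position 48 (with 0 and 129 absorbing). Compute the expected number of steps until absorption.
E[τ | X_0 = 48] = 3888

Let v_k = E[τ | X_0 = k]. Boundary: v_0 = v_129 = 0. Recurrence: v_k = 1 + (v_{k-1} + v_{k+1})/2 for 1 ≤ k ≤ 128. The particular solution to v_k − (v_{k-1} + v_{k+1})/2 = 1 is v_k = −k^2. Adding homogeneous solution A + B k and matching boundaries gives v_k = k (129 − k). Substituting k = 48: v_48 = 48 · 81 = 3888.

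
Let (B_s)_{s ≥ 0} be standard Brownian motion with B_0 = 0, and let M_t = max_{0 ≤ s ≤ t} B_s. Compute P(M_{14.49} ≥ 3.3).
P(M_{14.49} ≥ 3.3) = 2·P(B_{14.49} ≥ 3.3) = 2(1 − Φ(3.3/√14.49)) ≈ 0.3860

By the reflection principle for Brownian motion, P(M_t ≥ a) = 2 · P(B_t ≥ a) for a ≥ 0. Since B_t ~ N(0, t), P(B_t ≥ 3.3) = 1 − Φ(3.3/√t) = 1 − Φ(3.3/√14.49) = 1 − Φ(0.8669). So
  P(M_{14.49} ≥ 3.3) = 2(1 − Φ(0.8669)) ≈ 0.3860.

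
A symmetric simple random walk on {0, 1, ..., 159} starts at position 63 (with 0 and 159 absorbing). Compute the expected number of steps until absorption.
E[τ | X_0 = 63] = 6048

Let v_k = E[τ | X_0 = k]. Boundary: v_0 = v_159 = 0. Recurrence: v_k = 1 + (v_{k-1} + v_{k+1})/2 for 1 ≤ k ≤ 158. The particular solution to v_k − (v_{k-1} + v_{k+1})/2 = 1 is v_k = −k^2. Adding homogeneous solution A + B k and matching boundaries gives v_k = k (159 − k). Substituting k = 63: v_63 = 63 · 96 = 6048.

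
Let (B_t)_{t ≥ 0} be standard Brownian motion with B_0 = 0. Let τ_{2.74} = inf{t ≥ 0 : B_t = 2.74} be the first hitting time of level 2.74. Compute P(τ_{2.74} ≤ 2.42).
P(τ_{2.74} ≤ 2.42) = 2(1 − Φ(2.74/√2.42)) = 2(1 − Φ(1.7613)) ≈ 0.0782

By the reflection principle for standard BM, P(τ_b ≤ t) = 2 · P(B_t ≥ b). Since B_t ~ N(0, t), P(B_t ≥ 2.74) = 1 − Φ(2.74/√t) = 1 − Φ(2.74/√2.42) = 1 − Φ(1.7613) ≈ 0.03909. Doubling: P(τ_{2.74} ≤ 2.42) ≈ 2 · 0.03909 = 0.07818 ≈ 0.0782.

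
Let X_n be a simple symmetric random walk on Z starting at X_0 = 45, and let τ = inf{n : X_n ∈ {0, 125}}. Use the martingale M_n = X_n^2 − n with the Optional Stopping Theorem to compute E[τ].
E[τ] = 3600

M_n = X_n^2 − n is a martingale (since E[X_{n+1}^2 | F_n] = X_n^2 + 1). By OST (τ has finite mean in a bounded region), E[M_τ] = E[M_0] = X_0^2 − 0 = 45^2 = 2025. Also E[M_τ] = E[X_τ^2] − E[τ]. The walk exits at 0 or 125, with P(hit 125 first) = 45/125, so E[X_τ^2] = 125^2 · 45/125 + 0 = 5625. Thus E[τ] = E[X_τ^2] − E[M_τ] = 5625 − 2025 = 3600 = 45(125 − 45) = 3600.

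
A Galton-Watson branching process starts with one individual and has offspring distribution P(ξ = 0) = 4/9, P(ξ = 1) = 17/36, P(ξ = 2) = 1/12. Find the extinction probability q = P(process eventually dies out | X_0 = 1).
q = 1

Mean offspring μ = 0·4/9 + 1·17/36 + 2·1/12 = 23/36 ≤ 1. For μ ≤ 1 with offspring not concentrated at 1, the Galton-Watson process goes extinct almost surely, so q = 1.
(Algebraic check: The pgf is f(s) = 4/9 + 17/36·s + 1/12·s². The extinction probability q is the smallest fixed point of f in [0, 1]. Setting s = f(s):
  1/12·s² + (17/36 − 1)·s + 4/9 = 0
  1/12·s² − (4/9 + 1/12)·s + 4/9 = 0
which factors as (s − 1)·(1/12·s − 4/9) = 0, giving roots s = 1 and s = (4/9)/(1/12) = 16/3. Since 16/3 ≥ 1, the smallest root in [0, 1] is s = 1.)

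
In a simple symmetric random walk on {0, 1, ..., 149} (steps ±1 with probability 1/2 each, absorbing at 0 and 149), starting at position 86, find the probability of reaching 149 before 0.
P(hit 149 before 0) = 86/149

Let u_k = P(hit 149 before 0 | start at k). Then u_0 = 0, u_149 = 1, and u_k = u_{k-1}/2 + u_{k+1}/2 for 1 ≤ k ≤ 148. This harmonic recurrence is solved by u_k = k/149, giving u_86 = 86/149.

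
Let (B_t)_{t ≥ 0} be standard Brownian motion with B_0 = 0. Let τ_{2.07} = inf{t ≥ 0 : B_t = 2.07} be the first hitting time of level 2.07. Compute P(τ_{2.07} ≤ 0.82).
P(τ_{2.07} ≤ 0.82) = 2(1 − Φ(2.07/√0.82)) = 2(1 − Φ(2.2859)) ≈ 0.0223

By the reflection principle for standard BM, P(τ_b ≤ t) = 2 · P(B_t ≥ b). Since B_t ~ N(0, t), P(B_t ≥ 2.07) = 1 − Φ(2.07/√t) = 1 − Φ(2.07/√0.82) = 1 − Φ(2.2859) ≈ 0.01113. Doubling: P(τ_{2.07} ≤ 0.82) ≈ 2 · 0.01113 = 0.02226 ≈ 0.0223.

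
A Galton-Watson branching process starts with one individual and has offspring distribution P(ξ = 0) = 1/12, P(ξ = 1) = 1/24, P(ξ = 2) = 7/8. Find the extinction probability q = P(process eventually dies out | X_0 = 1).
q = 2/21

The pgf is f(s) = 1/12 + 1/24·s + 7/8·s². The extinction probability q is the smallest fixed point of f in [0, 1]. Setting s = f(s):
  7/8·s² + (1/24 − 1)·s + 1/12 = 0
  7/8·s² − (1/12 + 7/8)·s + 1/12 = 0
which factors as (s − 1)·(7/8·s − 1/12) = 0, giving roots s = 1 and s = (1/12)/(7/8) = 2/21.
Mean offspring μ = 1/24 + 2·7/8 = 43/24 > 1 (supercritical), so q < 1. The extinction probability is the smaller root: q = (1/12)/(7/8) = 2/21.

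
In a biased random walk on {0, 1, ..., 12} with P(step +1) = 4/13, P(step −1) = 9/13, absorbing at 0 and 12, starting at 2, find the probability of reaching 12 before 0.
P(hit 12 before 0) = (1 − (9/4)^2) / (1 − (9/4)^12) = 1048576/4344811681

Let u_k denote P(reach 12 before 0 | start at k). Boundary: u_0 = 0, u_12 = 1. Recurrence: u_k = 4/13·u_{k+1} + 9/13·u_{k-1} for 1 ≤ k ≤ 11. Try u_k = A + B·r^k with r = q/p = (9/13)/(4/13) = 9/4. Substitution satisfies the recurrence; boundary conditions give:
  u_k = (1 − r^k) / (1 − r^N) = (1 − (9/4)^2) / (1 − (9/4)^12) = 1048576/4344811681.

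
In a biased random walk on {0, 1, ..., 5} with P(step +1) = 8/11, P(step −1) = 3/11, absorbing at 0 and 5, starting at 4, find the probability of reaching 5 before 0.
P(hit 5 before 0) = (1 − (3/8)^4) / (1 − (3/8)^5) = 6424/6505

Let u_k denote P(reach 5 before 0 | start at k). Boundary: u_0 = 0, u_5 = 1. Recurrence: u_k = 8/11·u_{k+1} + 3/11·u_{k-1} for 1 ≤ k ≤ 4. Try u_k = A + B·r^k with r = q/p = (3/11)/(8/11) = 3/8. Substitution satisfies the recurrence; boundary conditions give:
  u_k = (1 − r^k) / (1 − r^N) = (1 − (3/8)^4) / (1 − (3/8)^5) = 6424/6505.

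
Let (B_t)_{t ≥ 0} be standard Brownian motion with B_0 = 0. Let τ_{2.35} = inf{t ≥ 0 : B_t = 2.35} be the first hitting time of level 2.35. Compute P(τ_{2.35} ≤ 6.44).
P(τ_{2.35} ≤ 6.44) = 2(1 − Φ(2.35/√6.44)) = 2(1 − Φ(0.9260)) ≈ 0.3544

By the reflection principle for standard BM, P(τ_b ≤ t) = 2 · P(B_t ≥ b). Since B_t ~ N(0, t), P(B_t ≥ 2.35) = 1 − Φ(2.35/√t) = 1 − Φ(2.35/√6.44) = 1 − Φ(0.9260) ≈ 0.17722. Doubling: P(τ_{2.35} ≤ 6.44) ≈ 2 · 0.17722 = 0.35444 ≈ 0.3544.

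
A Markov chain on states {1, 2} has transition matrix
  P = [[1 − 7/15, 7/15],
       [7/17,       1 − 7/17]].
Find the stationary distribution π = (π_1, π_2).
π_1 = 15/32, π_2 = 17/32

Solve πP = π with π_1 + π_2 = 1. From πP = π: π_1 · (1 − 7/15) + π_2 · 7/17 = π_1 ⇒ π_2 · 7/17 = π_1 · 7/15 ⇒ π_2/π_1 = (7/15)/(7/17) = 17/15. Together with π_1 + π_2 = 1:
  π_1 = (7/17)/(7/15 + 7/17) = (7/17)/(224/255) = 15/32,
  π_2 = (7/15)/(7/15 + 7/17) = (7/15)/(224/255) = 17/32.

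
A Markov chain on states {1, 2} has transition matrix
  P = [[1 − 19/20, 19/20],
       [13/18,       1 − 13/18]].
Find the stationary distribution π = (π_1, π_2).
π_1 = 130/301, π_2 = 171/301

Solve πP = π with π_1 + π_2 = 1. From πP = π: π_1 · (1 − 19/20) + π_2 · 13/18 = π_1 ⇒ π_2 · 13/18 = π_1 · 19/20 ⇒ π_2/π_1 = (19/20)/(13/18) = 171/130. Together with π_1 + π_2 = 1:
  π_1 = (13/18)/(19/20 + 13/18) = (13/18)/(301/180) = 130/301,
  π_2 = (19/20)/(19/20 + 13/18) = (19/20)/(301/180) = 171/301.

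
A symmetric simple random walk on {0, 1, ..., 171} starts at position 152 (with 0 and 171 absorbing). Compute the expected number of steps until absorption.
E[τ | X_0 = 152] = 2888

Let v_k = E[τ | X_0 = k]. Boundary: v_0 = v_171 = 0. Recurrence: v_k = 1 + (v_{k-1} + v_{k+1})/2 for 1 ≤ k ≤ 170. The particular solution to v_k − (v_{k-1} + v_{k+1})/2 = 1 is v_k = −k^2. Adding homogeneous solution A + B k and matching boundaries gives v_k = k (171 − k). Substituting k = 152: v_152 = 152 · 19 = 2888.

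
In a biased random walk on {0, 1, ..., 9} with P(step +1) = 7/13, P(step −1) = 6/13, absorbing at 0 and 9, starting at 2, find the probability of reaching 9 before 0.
P(hit 9 before 0) = (1 − (6/7)^2) / (1 − (6/7)^9) = 10706059/30275911

Let u_k denote P(reach 9 before 0 | start at k). Boundary: u_0 = 0, u_9 = 1. Recurrence: u_k = 7/13·u_{k+1} + 6/13·u_{k-1} for 1 ≤ k ≤ 8. Try u_k = A + B·r^k with r = q/p = (6/13)/(7/13) = 6/7. Substitution satisfies the recurrence; boundary conditions give:
  u_k = (1 − r^k) / (1 − r^N) = (1 − (6/7)^2) / (1 − (6/7)^9) = 10706059/30275911.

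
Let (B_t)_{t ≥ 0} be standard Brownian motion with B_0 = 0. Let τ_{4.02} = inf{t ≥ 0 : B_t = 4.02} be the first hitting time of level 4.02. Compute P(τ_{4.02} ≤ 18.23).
P(τ_{4.02} ≤ 18.23) = 2(1 − Φ(4.02/√18.23)) = 2(1 − Φ(0.9415)) ≈ 0.3464

By the reflection principle for standard BM, P(τ_b ≤ t) = 2 · P(B_t ≥ b). Since B_t ~ N(0, t), P(B_t ≥ 4.02) = 1 − Φ(4.02/√t) = 1 − Φ(4.02/√18.23) = 1 − Φ(0.9415) ≈ 0.17322. Doubling: P(τ_{4.02} ≤ 18.23) ≈ 2 · 0.17322 = 0.34644 ≈ 0.3464.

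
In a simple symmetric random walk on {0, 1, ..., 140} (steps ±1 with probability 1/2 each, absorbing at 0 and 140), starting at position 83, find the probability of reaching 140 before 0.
P(hit 140 before 0) = 83/140

Let u_k = P(hit 140 before 0 | start at k). Then u_0 = 0, u_140 = 1, and u_k = u_{k-1}/2 + u_{k+1}/2 for 1 ≤ k ≤ 139. This harmonic recurrence is solved by u_k = k/140, giving u_83 = 83/140.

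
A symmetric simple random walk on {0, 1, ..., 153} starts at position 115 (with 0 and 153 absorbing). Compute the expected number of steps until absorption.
E[τ | X_0 = 115] = 4370

Let v_k = E[τ | X_0 = k]. Boundary: v_0 = v_153 = 0. Recurrence: v_k = 1 + (v_{k-1} + v_{k+1})/2 for 1 ≤ k ≤ 152. The particular solution to v_k − (v_{k-1} + v_{k+1})/2 = 1 is v_k = −k^2. Adding homogeneous solution A + B k and matching boundaries gives v_k = k (153 − k). Substituting k = 115: v_115 = 115 · 38 = 4370.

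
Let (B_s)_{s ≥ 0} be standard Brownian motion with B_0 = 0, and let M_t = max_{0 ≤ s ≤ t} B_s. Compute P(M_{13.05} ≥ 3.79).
P(M_{13.05} ≥ 3.79) = 2·P(B_{13.05} ≥ 3.79) = 2(1 − Φ(3.79/√13.05)) ≈ 0.2941

By the reflection principle for Brownian motion, P(M_t ≥ a) = 2 · P(B_t ≥ a) for a ≥ 0. Since B_t ~ N(0, t), P(B_t ≥ 3.79) = 1 − Φ(3.79/√t) = 1 − Φ(3.79/√13.05) = 1 − Φ(1.0491). So
  P(M_{13.05} ≥ 3.79) = 2(1 − Φ(1.0491)) ≈ 0.2941.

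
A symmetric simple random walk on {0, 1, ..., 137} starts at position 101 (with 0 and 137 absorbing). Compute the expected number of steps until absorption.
E[τ | X_0 = 101] = 3636

Let v_k = E[τ | X_0 = k]. Boundary: v_0 = v_137 = 0. Recurrence: v_k = 1 + (v_{k-1} + v_{k+1})/2 for 1 ≤ k ≤ 136. The particular solution to v_k − (v_{k-1} + v_{k+1})/2 = 1 is v_k = −k^2. Adding homogeneous solution A + B k and matching boundaries gives v_k = k (137 − k). Substituting k = 101: v_101 = 101 · 36 = 3636.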